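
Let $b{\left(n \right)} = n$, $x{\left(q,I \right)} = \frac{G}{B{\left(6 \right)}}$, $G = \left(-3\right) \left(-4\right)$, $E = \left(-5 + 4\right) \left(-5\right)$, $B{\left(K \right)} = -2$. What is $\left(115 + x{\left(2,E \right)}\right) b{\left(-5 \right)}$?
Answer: $-545$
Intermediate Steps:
$E = 5$ ($E = \left(-1\right) \left(-5\right) = 5$)
$G = 12$
$x{\left(q,I \right)} = -6$ ($x{\left(q,I \right)} = \frac{12}{-2} = 12 \left(- \frac{1}{2}\right) = -6$)
$\left(115 + x{\left(2,E \right)}\right) b{\left(-5 \right)} = \left(115 - 6\right) \left(-5\right) = 109 \left(-5\right) = -545$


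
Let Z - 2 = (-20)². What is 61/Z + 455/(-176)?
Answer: -86087/35376 ≈ -2.4335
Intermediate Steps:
Z = 402 (Z = 2 + (-20)² = 2 + 400 = 402)
61/Z + 455/(-176) = 61/402 + 455/(-176) = 61*(1/402) + 455*(-1/176) = 61/402 - 455/176 = -86087/35376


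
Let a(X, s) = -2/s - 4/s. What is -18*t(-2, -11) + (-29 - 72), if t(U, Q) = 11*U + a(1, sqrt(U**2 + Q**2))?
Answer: 295 + 108*sqrt(5)/25 ≈ 304.66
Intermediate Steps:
a(X, s) = -6/s
t(U, Q) = -6/sqrt(Q**2 + U**2) + 11*U (t(U, Q) = 11*U - 6/sqrt(U**2 + Q**2) = 11*U - 6/sqrt(Q**2 + U**2) = -6/sqrt(Q**2 + U**2) + 11*U)
-18*t(-2, -11) + (-29 - 72) = -18*(-6/sqrt((-11)**2 + (-2)**2) + 11*(-2)) + (-29 - 72) = -18*(-6/sqrt(121 + 4) - 22) - 101 = -18*(-6*sqrt(5)/25 - 22) - 101 = -18*(-22 - 6*sqrt(5)/25) - 101 = (396 + 108*sqrt(5)/25) - 101 = 295 + 108*sqrt(5)/25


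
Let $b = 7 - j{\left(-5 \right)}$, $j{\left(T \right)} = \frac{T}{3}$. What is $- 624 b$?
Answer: $-5408$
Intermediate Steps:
$j{\left(T \right)} = \frac{T}{3}$ ($j{\left(T \right)} = T \frac{1}{3} = \frac{T}{3}$)
$b = \frac{26}{3}$ ($b = 7 - \frac{1}{3} \left(-5\right) = 7 - - \frac{5}{3} = 7 + \frac{5}{3} = \frac{26}{3} \approx 8.6667$)
$- 624 b = \left(-624\right) \frac{26}{3} = -5408$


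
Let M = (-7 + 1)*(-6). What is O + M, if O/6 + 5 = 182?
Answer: 1098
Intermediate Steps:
M = 36 (M = -6*(-6) = 36)
O = 1062 (O = -30 + 6*182 = -30 + 1092 = 1062)
O + M = 1062 + 36 = 1098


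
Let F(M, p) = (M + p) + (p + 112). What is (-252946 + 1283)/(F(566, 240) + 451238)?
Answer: -251663/452396 ≈ -0.55629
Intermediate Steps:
F(M, p) = 112 + M + 2*p (F(M, p) = (M + p) + (112 + p) = 112 + M + 2*p)
(-252946 + 1283)/(F(566, 240) + 451238) = (-252946 + 1283)/((112 + 566 + 2*240) + 451238) = -251663/((112 + 566 + 480) + 451238) = -251663/(1158 + 451238) = -251663/452396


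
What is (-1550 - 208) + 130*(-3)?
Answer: -2148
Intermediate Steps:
(-1550 - 208) + 130*(-3) = -1758 - 390 = -2148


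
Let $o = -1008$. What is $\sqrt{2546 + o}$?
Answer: $\sqrt{1538} \approx 39.217$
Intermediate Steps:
$\sqrt{2546 + o} = \sqrt{2546 - 1008} = \sqrt{1538}$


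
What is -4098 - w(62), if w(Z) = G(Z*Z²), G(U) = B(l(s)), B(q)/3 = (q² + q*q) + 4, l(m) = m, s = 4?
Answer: -4206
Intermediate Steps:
B(q) = 12 + 6*q² (B(q) = 3*((q² + q*q) + 4) = 3*((q² + q²) + 4) = 3*(2*q² + 4) = 3*(4 + 2*q²) = 12 + 6*q²)
G(U) = 108 (G(U) = 12 + 6*4² = 12 + 6*16 = 12 + 96 = 108)
w(Z) = 108
-4098 - w(62) = -4098 - 1*108 = -4098 - 108 = -4206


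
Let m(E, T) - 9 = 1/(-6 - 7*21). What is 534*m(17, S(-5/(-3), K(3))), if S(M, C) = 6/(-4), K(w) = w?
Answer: 437168/91 ≈ 4804.0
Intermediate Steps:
S(M, C) = -3/2 (S(M, C) = 6*(-¼) = -3/2)
m(E, T) = 2456/273 (m(E, T) = 9 + 1/(-6 - 7*21) = 9 + (1/21)/(-13) = 9 - 1/13*1/21 = 9 - 1/273 = 2456/273)
534*m(17, S(-5/(-3), K(3))) = 534*(2456/273) = 437168/91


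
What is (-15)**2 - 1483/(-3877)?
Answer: 873808/3877 ≈ 225.38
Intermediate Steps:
(-15)**2 - 1483/(-3877) = 225 - 1483*(-1)/3877 = 225 - 1*(-1483/3877) = 225 + 1483/3877 = 873808/3877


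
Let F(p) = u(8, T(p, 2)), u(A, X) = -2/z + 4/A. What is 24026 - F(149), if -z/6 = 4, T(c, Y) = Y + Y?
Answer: 288305/12 ≈ 24025.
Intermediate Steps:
T(c, Y) = 2*Y
z = -24 (z = -6*4 = -24)
u(A, X) = 1/12 + 4/A (u(A, X) = -2/(-24) + 4/A = -2*(-1/24) + 4/A = 1/12 + 4/A)
F(p) = 7/12 (F(p) = (1/12)*(48 + 8)/8 = (1/12)*(1/8)*56 = 7/12)
24026 - F(149) = 24026 - 1*7/12 = 24026 - 7/12 = 288305/12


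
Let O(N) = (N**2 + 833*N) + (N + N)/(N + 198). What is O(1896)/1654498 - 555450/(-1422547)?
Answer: 206396441605054/58671914791121 ≈ 3.5178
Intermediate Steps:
O(N) = N**2 + 833*N + 2*N/(198 + N) (O(N) = (N**2 + 833*N) + (2*N)/(198 + N) = (N**2 + 833*N) + 2*N/(198 + N) = N**2 + 833*N + 2*N/(198 + N))
O(1896)/1654498 - 555450/(-1422547) = (1896*(164936 + 1896**2 + 1031*1896)/(198 + 1896))/1654498 - 555450/(-1422547) = (1896*(164936 + 3594816 + 1954776)/2094)*(1/1654498) - 555450*(-1/1422547) = (1896*(1/2094)*5714528)*(1/1654498) + 79350/203221 = (1805790848/349)*(1/1654498) + 79350/203221 = 902895424/288709901 + 79350/203221 = 206396441605054/58671914791121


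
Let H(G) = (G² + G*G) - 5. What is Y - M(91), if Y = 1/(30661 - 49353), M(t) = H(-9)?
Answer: -2934645/18692 ≈ -157.00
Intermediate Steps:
H(G) = -5 + 2*G² (H(G) = (G² + G²) - 5 = 2*G² - 5 = -5 + 2*G²)
M(t) = 157 (M(t) = -5 + 2*(-9)² = -5 + 2*81 = -5 + 162 = 157)
Y = -1/18692 (Y = 1/(-18692) = -1/18692 ≈ -5.3499e-5)
Y - M(91) = -1/18692 - 1*157 = -1/18692 - 157 = -2934645/18692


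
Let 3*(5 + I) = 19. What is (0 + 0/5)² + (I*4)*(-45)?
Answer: -240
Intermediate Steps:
I = 4/3 (I = -5 + (⅓)*19 = -5 + 19/3 = 4/3 ≈ 1.3333)
(0 + 0/5)² + (I*4)*(-45) = (0 + 0/5)² + ((4/3)*4)*(-45) = (0 + 0*(⅕))² + (16/3)*(-45) = (0 + 0)² - 240 = 0² - 240 = 0 - 240 = -240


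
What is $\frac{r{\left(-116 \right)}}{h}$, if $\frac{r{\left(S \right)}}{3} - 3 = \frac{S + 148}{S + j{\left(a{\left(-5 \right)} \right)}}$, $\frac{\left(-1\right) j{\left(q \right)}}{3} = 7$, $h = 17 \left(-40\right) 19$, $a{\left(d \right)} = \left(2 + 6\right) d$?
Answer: $- \frac{1137}{1770040} \approx -0.00064236$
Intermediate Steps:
$a{\left(d \right)} = 8 d$
$h = -12920$ ($h = \left(-680\right) 19 = -12920$)
$j{\left(q \right)} = -21$ ($j{\left(q \right)} = \left(-3\right) 7 = -21$)
$r{\left(S \right)} = 9 + \frac{3 \left(148 + S\right)}{-21 + S}$ ($r{\left(S \right)} = 9 + 3 \frac{S + 148}{S - 21} = 9 + 3 \frac{148 + S}{-21 + S} = 9 + \frac{3 \left(148 + S\right)}{-21 + S}$)
$\frac{r{\left(-116 \right)}}{h} = \frac{3 \frac{1}{-21 - 116} \left(85 + 4 \left(-116\right)\right)}{-12920} = \frac{3 \left(85 - 464\right)}{-137} \left(- \frac{1}{12920}\right) = 3 \left(- \frac{1}{137}\right) \left(-379\right) \left(- \frac{1}{12920}\right) = \frac{1137}{137} \left(- \frac{1}{12920}\right) = - \frac{1137}{1770040}$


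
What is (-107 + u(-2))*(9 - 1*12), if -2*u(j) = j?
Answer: 318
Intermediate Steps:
u(j) = -j/2
(-107 + u(-2))*(9 - 1*12) = (-107 - ½*(-2))*(9 - 1*12) = (-107 + 1)*(9 - 12) = -106*(-3) = 318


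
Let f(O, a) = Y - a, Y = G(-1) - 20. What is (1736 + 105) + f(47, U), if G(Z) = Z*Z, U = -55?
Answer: 1877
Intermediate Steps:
G(Z) = Z²
Y = -19 (Y = (-1)² - 20 = 1 - 20 = -19)
f(O, a) = -19 - a
(1736 + 105) + f(47, U) = (1736 + 105) + (-19 - 1*(-55)) = 1841 + (-19 + 55) = 1841 + 36 = 1877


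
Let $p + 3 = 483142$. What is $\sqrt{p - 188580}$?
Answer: $\sqrt{294559} \approx 542.73$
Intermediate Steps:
$p = 483139$ ($p = -3 + 483142 = 483139$)
$\sqrt{p - 188580} = \sqrt{483139 - 188580} = \sqrt{294559}$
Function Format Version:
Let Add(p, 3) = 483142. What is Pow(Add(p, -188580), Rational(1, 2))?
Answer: Pow(294559, Rational(1, 2)) ≈ 542.73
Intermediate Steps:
p = 483139 (p = Add(-3, 483142) = 483139)
Pow(Add(p, -188580), Rational(1, 2)) = Pow(Add(483139, -188580), Rational(1, 2)) = Pow(294559, Rational(1, 2))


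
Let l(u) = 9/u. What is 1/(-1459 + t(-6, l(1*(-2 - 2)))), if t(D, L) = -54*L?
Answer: -2/2675 ≈ -0.00074766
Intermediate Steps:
1/(-1459 + t(-6, l(1*(-2 - 2)))) = 1/(-1459 - 486/(1*(-2 - 2))) = 1/(-1459 - 486/(1*(-4))) = 1/(-1459 - 486/(-4)) = 1/(-1459 - 486*(-1)/4) = 1/(-1459 - 54*(-9/4)) = 1/(-1459 + 243/2) = 1/(-2675/2) = -2/2675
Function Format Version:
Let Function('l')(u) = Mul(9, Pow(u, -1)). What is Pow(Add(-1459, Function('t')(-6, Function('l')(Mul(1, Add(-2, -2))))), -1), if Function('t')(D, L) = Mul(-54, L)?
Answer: Rational(-2, 2675) ≈ -0.00074766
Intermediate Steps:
Pow(Add(-1459, Function('t')(-6, Function('l')(Mul(1, Add(-2, -2))))), -1) = Pow(Add(-1459, Mul(-54, Mul(9, Pow(Mul(1, Add(-2, -2)), -1)))), -1) = Pow(Add(-1459, Mul(-54, Mul(9, Pow(Mul(1, -4), -1)))), -1) = Pow(Add(-1459, Mul(-54, Mul(9, Pow(-4, -1)))), -1) = Pow(Add(-1459, Mul(-54, Mul(9, Rational(-1, 4)))), -1) = Pow(Add(-1459, Mul(-54, Rational(-9, 4))), -1) = Pow(Add(-1459, Rational(243, 2)), -1) = Pow(Rational(-2675, 2), -1) = Rational(-2, 2675)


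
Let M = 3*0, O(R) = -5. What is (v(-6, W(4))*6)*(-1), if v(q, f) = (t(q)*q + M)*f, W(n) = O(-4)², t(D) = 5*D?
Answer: -27000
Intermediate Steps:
W(n) = 25 (W(n) = (-5)² = 25)
M = 0
v(q, f) = 5*f*q² (v(q, f) = ((5*q)*q + 0)*f = (5*q² + 0)*f = (5*q²)*f = 5*f*q²)
(v(-6, W(4))*6)*(-1) = ((5*25*(-6)²)*6)*(-1) = ((5*25*36)*6)*(-1) = (4500*6)*(-1) = 27000*(-1) = -27000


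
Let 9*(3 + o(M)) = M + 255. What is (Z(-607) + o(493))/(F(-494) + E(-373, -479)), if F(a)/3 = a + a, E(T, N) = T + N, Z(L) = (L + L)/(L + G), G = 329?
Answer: -997/45036 ≈ -0.022138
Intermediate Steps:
Z(L) = 2*L/(329 + L) (Z(L) = (L + L)/(L + 329) = (2*L)/(329 + L) = 2*L/(329 + L))
E(T, N) = N + T
F(a) = 6*a (F(a) = 3*(a + a) = 3*(2*a) = 6*a)
o(M) = 76/3 + M/9 (o(M) = -3 + (M + 255)/9 = -3 + (255 + M)/9 = -3 + (85/3 + M/9) = 76/3 + M/9)
(Z(-607) + o(493))/(F(-494) + E(-373, -479)) = (2*(-607)/(329 - 607) + (76/3 + (⅑)*493))/(6*(-494) + (-479 - 373)) = (2*(-607)/(-278) + (76/3 + 493/9))/(-2964 - 852) = (2*(-607)*(-1/278) + 721/9)/(-3816) = (607/139 + 721/9)*(-1/3816) = (105682/1251)*(-1/3816) = -997/45036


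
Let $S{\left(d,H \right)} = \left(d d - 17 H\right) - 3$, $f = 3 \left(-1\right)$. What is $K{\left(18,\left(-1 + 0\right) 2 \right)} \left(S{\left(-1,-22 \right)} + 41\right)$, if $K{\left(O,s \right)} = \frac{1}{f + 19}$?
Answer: $\frac{413}{16} \approx 25.813$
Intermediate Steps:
$f = -3$
$S{\left(d,H \right)} = -3 + d^{2} - 17 H$ ($S{\left(d,H \right)} = \left(d^{2} - 17 H\right) - 3 = -3 + d^{2} - 17 H$)
$K{\left(O,s \right)} = \frac{1}{16}$ ($K{\left(O,s \right)} = \frac{1}{-3 + 19} = \frac{1}{16}$)
$K{\left(18,\left(-1 + 0\right) 2 \right)} \left(S{\left(-1,-22 \right)} + 41\right) = \frac{\left(-3 + \left(-1\right)^{2} - -374\right) + 41}{16} = \frac{\left(-3 + 1 + 374\right) + 41}{16} = \frac{372 + 41}{16} = \frac{1}{16} \cdot 413 = \frac{413}{16}$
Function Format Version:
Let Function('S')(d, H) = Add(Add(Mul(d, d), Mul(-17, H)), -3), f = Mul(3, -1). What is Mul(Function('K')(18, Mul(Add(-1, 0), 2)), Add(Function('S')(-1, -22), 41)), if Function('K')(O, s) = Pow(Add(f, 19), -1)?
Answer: Rational(413, 16) ≈ 25.813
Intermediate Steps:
f = -3
Function('S')(d, H) = Add(-3, Pow(d, 2), Mul(-17, H)) (Function('S')(d, H) = Add(Add(Pow(d, 2), Mul(-17, H)), -3) = Add(-3, Pow(d, 2), Mul(-17, H)))
Function('K')(O, s) = Rational(1, 16) (Function('K')(O, s) = Pow(Add(-3, 19), -1) = Pow(16, -1) = Rational(1, 16))
Mul(Function('K')(18, Mul(Add(-1, 0), 2)), Add(Function('S')(-1, -22), 41)) = Mul(Rational(1, 16), Add(Add(-3, Pow(-1, 2), Mul(-17, -22)), 41)) = Mul(Rational(1, 16), Add(Add(-3, 1, 374), 41)) = Mul(Rational(1, 16), Add(372, 41)) = Mul(Rational(1, 16), 413) = Rational(413, 16)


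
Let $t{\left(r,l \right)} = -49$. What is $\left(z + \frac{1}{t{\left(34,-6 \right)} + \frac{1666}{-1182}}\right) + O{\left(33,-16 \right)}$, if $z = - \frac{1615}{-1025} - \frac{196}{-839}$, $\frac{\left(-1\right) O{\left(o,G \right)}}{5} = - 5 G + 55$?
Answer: $- \frac{3449581715861}{5124075040} \approx -673.21$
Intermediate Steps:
$O{\left(o,G \right)} = -275 + 25 G$ ($O{\left(o,G \right)} = - 5 \left(- 5 G + 55\right) = - 5 \left(55 - 5 G\right) = -275 + 25 G$)
$z = \frac{311177}{171995}$ ($z = \left(-1615\right) \left(- \frac{1}{1025}\right) - - \frac{196}{839} = \frac{323}{205} + \frac{196}{839} = \frac{311177}{171995} \approx 1.8092$)
$\left(z + \frac{1}{t{\left(34,-6 \right)} + \frac{1666}{-1182}}\right) + O{\left(33,-16 \right)} = \left(\frac{311177}{171995} + \frac{1}{-49 + \frac{1666}{-1182}}\right) + \left(-275 + 25 \left(-16\right)\right) = \left(\frac{311177}{171995} + \frac{1}{-49 + 1666 \left(- \frac{1}{1182}\right)}\right) - 675 = \left(\frac{311177}{171995} + \frac{1}{-49 - \frac{833}{591}}\right) - 675 = \left(\frac{311177}{171995} + \frac{1}{- \frac{29792}{591}}\right) - 675 = \left(\frac{311177}{171995} - \frac{591}{29792}\right) - 675 = \frac{9168936139}{5124075040} - 675 = - \frac{3449581715861}{5124075040}$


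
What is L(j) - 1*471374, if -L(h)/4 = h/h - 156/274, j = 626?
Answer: -64578474/137 ≈ -4.7138e+5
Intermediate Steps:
L(h) = -236/137 (L(h) = -4*(h/h - 156/274) = -4*(1 - 156*1/274) = -4*(1 - 78/137) = -4*59/137 = -236/137)
L(j) - 1*471374 = -236/137 - 1*471374 = -236/137 - 471374 = -64578474/137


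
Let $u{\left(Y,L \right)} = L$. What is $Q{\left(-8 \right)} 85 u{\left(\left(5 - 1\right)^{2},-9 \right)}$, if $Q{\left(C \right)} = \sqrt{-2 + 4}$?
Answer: $- 765 \sqrt{2} \approx -1081.9$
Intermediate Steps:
$Q{\left(C \right)} = \sqrt{2}$
$Q{\left(-8 \right)} 85 u{\left(\left(5 - 1\right)^{2},-9 \right)} = \sqrt{2} \cdot 85 \left(-9\right) = 85 \sqrt{2} \left(-9\right) = - 765 \sqrt{2}$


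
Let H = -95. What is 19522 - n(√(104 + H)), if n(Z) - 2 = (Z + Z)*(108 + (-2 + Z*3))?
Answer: 18830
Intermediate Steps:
n(Z) = 2 + 2*Z*(106 + 3*Z) (n(Z) = 2 + (Z + Z)*(108 + (-2 + Z*3)) = 2 + (2*Z)*(108 + (-2 + 3*Z)) = 2 + (2*Z)*(106 + 3*Z) = 2 + 2*Z*(106 + 3*Z))
19522 - n(√(104 + H)) = 19522 - (2 + 6*(√(104 - 95))² + 212*√(104 - 95)) = 19522 - (2 + 6*(√9)² + 212*√9) = 19522 - (2 + 6*3² + 212*3) = 19522 - (2 + 6*9 + 636) = 19522 - (2 + 54 + 636) = 19522 - 1*692 = 19522 - 692 = 18830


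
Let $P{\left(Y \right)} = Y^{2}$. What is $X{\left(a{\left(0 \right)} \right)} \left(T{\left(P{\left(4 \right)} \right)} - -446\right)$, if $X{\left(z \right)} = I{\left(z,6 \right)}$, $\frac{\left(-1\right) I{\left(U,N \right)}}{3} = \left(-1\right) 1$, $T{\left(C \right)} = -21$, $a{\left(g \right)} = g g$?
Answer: $1275$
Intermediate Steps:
$a{\left(g \right)} = g^{2}$
$I{\left(U,N \right)} = 3$ ($I{\left(U,N \right)} = - 3 \left(\left(-1\right) 1\right) = \left(-3\right) \left(-1\right) = 3$)
$X{\left(z \right)} = 3$
$X{\left(a{\left(0 \right)} \right)} \left(T{\left(P{\left(4 \right)} \right)} - -446\right) = 3 \left(-21 - -446\right) = 3 \left(-21 + 446\right) = 3 \cdot 425 = 1275$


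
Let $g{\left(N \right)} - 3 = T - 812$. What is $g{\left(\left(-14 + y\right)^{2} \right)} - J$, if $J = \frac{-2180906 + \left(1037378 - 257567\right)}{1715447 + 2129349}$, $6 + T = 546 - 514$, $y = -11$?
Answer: $- \frac{3009074173}{3844796} \approx -782.64$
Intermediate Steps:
$T = 26$ ($T = -6 + \left(546 - 514\right) = -6 + 32 = 26$)
$g{\left(N \right)} = -783$ ($g{\left(N \right)} = 3 + \left(26 - 812\right) = 3 - 786 = -783$)
$J = - \frac{1401095}{3844796}$ ($J = \frac{-2180906 + 779811}{3844796} = \left(-1401095\right) \frac{1}{3844796} = - \frac{1401095}{3844796} \approx -0.36441$)
$g{\left(\left(-14 + y\right)^{2} \right)} - J = -783 - - \frac{1401095}{3844796} = -783 + \frac{1401095}{3844796} = - \frac{3009074173}{3844796}$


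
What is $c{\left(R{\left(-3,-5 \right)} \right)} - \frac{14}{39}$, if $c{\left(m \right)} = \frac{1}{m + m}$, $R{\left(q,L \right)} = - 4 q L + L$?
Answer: $- \frac{11}{30} \approx -0.36667$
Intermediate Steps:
$R{\left(q,L \right)} = L - 4 L q$ ($R{\left(q,L \right)} = - 4 L q + L = L - 4 L q$)
$c{\left(m \right)} = \frac{1}{2 m}$
$c{\left(R{\left(-3,-5 \right)} \right)} - \frac{14}{39} = \frac{1}{2 \left(- 5 \left(1 - -12\right)\right)} - \frac{14}{39} = \frac{1}{2 \left(- 5 \left(1 + 12\right)\right)} - \frac{14}{39} = \frac{1}{2 \left(\left(-5\right) 13\right)} - \frac{14}{39} = \frac{1}{2 \left(-65\right)} - \frac{14}{39} = \frac{1}{2} \left(- \frac{1}{65}\right) - \frac{14}{39} = - \frac{1}{130} - \frac{14}{39} = - \frac{11}{30}$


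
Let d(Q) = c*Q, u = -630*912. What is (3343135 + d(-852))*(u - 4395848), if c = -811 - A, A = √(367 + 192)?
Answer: -20051157705656 - 4234787616*√559 ≈ -2.0151e+13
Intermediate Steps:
u = -574560
A = √559 ≈ 23.643
c = -811 - √559 ≈ -834.64
d(Q) = Q*(-811 - √559) (d(Q) = (-811 - √559)*Q = Q*(-811 - √559))
(3343135 + d(-852))*(u - 4395848) = (3343135 - 1*(-852)*(811 + √559))*(-574560 - 4395848) = (3343135 + (690972 + 852*√559))*(-4970408) = (4034107 + 852*√559)*(-4970408) = -20051157705656 - 4234787616*√559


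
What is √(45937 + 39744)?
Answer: √85681 ≈ 292.71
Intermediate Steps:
√(45937 + 39744) = √85681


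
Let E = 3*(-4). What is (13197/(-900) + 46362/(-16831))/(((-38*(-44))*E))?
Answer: 4628851/5332060800 ≈ 0.00086812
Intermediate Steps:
E = -12
(13197/(-900) + 46362/(-16831))/(((-38*(-44))*E)) = (13197/(-900) + 46362/(-16831))/((-38*(-44)*(-12))) = (13197*(-1/900) + 46362*(-1/16831))/((1672*(-12))) = (-4399/300 - 46362/16831)/(-20064) = -87948169/5049300*(-1/20064) = 4628851/5332060800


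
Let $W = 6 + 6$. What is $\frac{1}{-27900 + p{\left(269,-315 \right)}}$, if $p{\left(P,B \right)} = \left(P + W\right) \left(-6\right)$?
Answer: $- \frac{1}{29586} \approx -3.38 \cdot 10^{-5}$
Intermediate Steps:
$W = 12$
$p{\left(P,B \right)} = -72 - 6 P$ ($p{\left(P,B \right)} = \left(P + 12\right) \left(-6\right) = \left(12 + P\right) \left(-6\right) = -72 - 6 P$)
$\frac{1}{-27900 + p{\left(269,-315 \right)}} = \frac{1}{-27900 - 1686} = \frac{1}{-29586} = - \frac{1}{29586}$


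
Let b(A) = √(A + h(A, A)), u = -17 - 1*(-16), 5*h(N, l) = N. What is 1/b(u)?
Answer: -I*√30/6 ≈ -0.91287*I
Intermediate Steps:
h(N, l) = N/5
u = -1 (u = -17 + 16 = -1)
b(A) = √30*√A/5 (b(A) = √(A + A/5) = √(6*A/5) = √30*√A/5)
1/b(u) = 1/(√30*√(-1)/5) = 1/(√30*I/5) = 1/(I*√30/5) = -I*√30/6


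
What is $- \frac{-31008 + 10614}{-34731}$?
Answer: $- \frac{2266}{3859} \approx -0.5872$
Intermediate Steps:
$- \frac{-31008 + 10614}{-34731} = - \frac{\left(-20394\right) \left(-1\right)}{34731} = \left(-1\right) \frac{2266}{3859} = - \frac{2266}{3859}$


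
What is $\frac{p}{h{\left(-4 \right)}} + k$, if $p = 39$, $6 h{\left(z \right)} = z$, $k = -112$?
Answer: $- \frac{341}{2} \approx -170.5$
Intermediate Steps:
$h{\left(z \right)} = \frac{z}{6}$
$\frac{p}{h{\left(-4 \right)}} + k = \frac{1}{\frac{1}{6} \left(-4\right)} 39 - 112 = \frac{1}{- \frac{2}{3}} \cdot 39 - 112 = \left(- \frac{3}{2}\right) 39 - 112 = - \frac{117}{2} - 112 = - \frac{341}{2}$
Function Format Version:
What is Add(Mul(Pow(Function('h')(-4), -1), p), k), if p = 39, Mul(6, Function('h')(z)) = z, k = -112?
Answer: Rational(-341, 2) ≈ -170.50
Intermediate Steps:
Function('h')(z) = Mul(Rational(1, 6), z)
Add(Mul(Pow(Function('h')(-4), -1), p), k) = Add(Mul(Pow(Mul(Rational(1, 6), -4), -1), 39), -112) = Add(Mul(Pow(Rational(-2, 3), -1), 39), -112) = Add(Mul(Rational(-3, 2), 39), -112) = Add(Rational(-117, 2), -112) = Rational(-341, 2)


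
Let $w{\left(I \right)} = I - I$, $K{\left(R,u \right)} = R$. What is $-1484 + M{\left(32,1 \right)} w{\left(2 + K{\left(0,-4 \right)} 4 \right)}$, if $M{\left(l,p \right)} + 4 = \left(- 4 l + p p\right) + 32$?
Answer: $-1484$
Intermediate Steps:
$M{\left(l,p \right)} = 28 + p^{2} - 4 l$ ($M{\left(l,p \right)} = -4 - \left(-32 + 4 l - p p\right) = -4 - \left(-32 - p^{2} + 4 l\right) = -4 + \left(32 + p^{2} - 4 l\right) = 28 + p^{2} - 4 l$)
$w{\left(I \right)} = 0$
$-1484 + M{\left(32,1 \right)} w{\left(2 + K{\left(0,-4 \right)} 4 \right)} = -1484 + \left(28 + 1^{2} - 128\right) 0 = -1484 + \left(28 + 1 - 128\right) 0 = -1484 - 0 = -1484 + 0 = -1484$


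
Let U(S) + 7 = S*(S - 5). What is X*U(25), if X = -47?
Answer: -23171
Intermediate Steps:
U(S) = -7 + S*(-5 + S) (U(S) = -7 + S*(S - 5) = -7 + S*(-5 + S))
X*U(25) = -47*(-7 + 25² - 5*25) = -47*(-7 + 625 - 125) = -47*493 = -23171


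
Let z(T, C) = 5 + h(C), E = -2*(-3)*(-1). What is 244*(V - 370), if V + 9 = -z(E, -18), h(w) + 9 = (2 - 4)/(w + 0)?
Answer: -823744/9 ≈ -91527.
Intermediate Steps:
E = -6 (E = 6*(-1) = -6)
h(w) = -9 - 2/w (h(w) = -9 + (2 - 4)/(w + 0) = -9 - 2/w)
z(T, C) = -4 - 2/C (z(T, C) = 5 + (-9 - 2/C) = -4 - 2/C)
V = -46/9 (V = -9 - (-4 - 2/(-18)) = -9 - (-4 - 2*(-1/18)) = -9 - (-4 + ⅑) = -9 - 1*(-35/9) = -9 + 35/9 = -46/9 ≈ -5.1111)
244*(V - 370) = 244*(-46/9 - 370) = 244*(-3376/9) = -823744/9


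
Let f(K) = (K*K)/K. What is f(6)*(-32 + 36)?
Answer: 24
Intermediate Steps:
f(K) = K (f(K) = K²/K = K)
f(6)*(-32 + 36) = 6*(-32 + 36) = 6*4 = 24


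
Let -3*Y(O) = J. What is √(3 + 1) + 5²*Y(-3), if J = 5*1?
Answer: -119/3 ≈ -39.667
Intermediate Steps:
J = 5
Y(O) = -5/3 (Y(O) = -⅓*5 = -5/3)
√(3 + 1) + 5²*Y(-3) = √(3 + 1) + 5²*(-5/3) = √4 + 25*(-5/3) = 2 - 125/3 = -119/3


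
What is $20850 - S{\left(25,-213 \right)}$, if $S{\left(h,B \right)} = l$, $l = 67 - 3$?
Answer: $20786$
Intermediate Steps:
$l = 64$
$S{\left(h,B \right)} = 64$
$20850 - S{\left(25,-213 \right)} = 20850 - 64 = 20786$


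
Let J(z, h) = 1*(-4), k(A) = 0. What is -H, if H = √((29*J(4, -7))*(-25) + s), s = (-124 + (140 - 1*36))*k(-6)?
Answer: -10*√29 ≈ -53.852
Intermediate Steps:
J(z, h) = -4
s = 0 (s = (-124 + (140 - 1*36))*0 = (-124 + (140 - 36))*0 = (-124 + 104)*0 = -20*0 = 0)
H = 10*√29 (H = √((29*(-4))*(-25) + 0) = √(-116*(-25) + 0) = √(2900 + 0) = √2900 = 10*√29 ≈ 53.852)
-H = -10*√29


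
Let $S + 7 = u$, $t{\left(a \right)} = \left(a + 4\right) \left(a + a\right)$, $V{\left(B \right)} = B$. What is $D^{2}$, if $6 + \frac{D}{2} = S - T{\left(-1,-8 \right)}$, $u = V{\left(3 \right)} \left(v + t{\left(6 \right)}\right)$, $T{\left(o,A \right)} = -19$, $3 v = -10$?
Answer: $506944$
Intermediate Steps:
$v = - \frac{10}{3}$ ($v = \frac{1}{3} \left(-10\right) = - \frac{10}{3} \approx -3.3333$)
$t{\left(a \right)} = 2 a \left(4 + a\right)$ ($t{\left(a \right)} = \left(4 + a\right) 2 a = 2 a \left(4 + a\right)$)
$u = 350$ ($u = 3 \left(- \frac{10}{3} + 2 \cdot 6 \left(4 + 6\right)\right) = 3 \left(- \frac{10}{3} + 2 \cdot 6 \cdot 10\right) = 3 \left(- \frac{10}{3} + 120\right) = 3 \cdot \frac{350}{3} = 350$)
$S = 343$ ($S = -7 + 350 = 343$)
$D = 712$ ($D = -12 + 2 \left(343 - -19\right) = -12 + 2 \left(343 + 19\right) = -12 + 2 \cdot 362 = -12 + 724 = 712$)
$D^{2} = 712^{2} = 506944$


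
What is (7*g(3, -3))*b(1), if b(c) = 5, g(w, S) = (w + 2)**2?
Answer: 875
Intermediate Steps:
g(w, S) = (2 + w)**2
(7*g(3, -3))*b(1) = (7*(2 + 3)**2)*5 = (7*5**2)*5 = (7*25)*5 = 175*5 = 875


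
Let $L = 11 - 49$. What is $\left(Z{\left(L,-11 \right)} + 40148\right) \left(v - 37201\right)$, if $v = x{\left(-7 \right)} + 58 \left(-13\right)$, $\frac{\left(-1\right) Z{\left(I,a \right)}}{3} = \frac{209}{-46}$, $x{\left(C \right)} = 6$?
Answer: $- \frac{70108310815}{46} \approx -1.5241 \cdot 10^{9}$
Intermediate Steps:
$L = -38$
$Z{\left(I,a \right)} = \frac{627}{46}$ ($Z{\left(I,a \right)} = - 3 \frac{209}{-46} = - 3 \cdot 209 \left(- \frac{1}{46}\right) = \left(-3\right) \left(- \frac{209}{46}\right) = \frac{627}{46}$)
$v = -748$ ($v = 6 + 58 \left(-13\right) = 6 - 754 = -748$)
$\left(Z{\left(L,-11 \right)} + 40148\right) \left(v - 37201\right) = \left(\frac{627}{46} + 40148\right) \left(-748 - 37201\right) = \frac{1847435}{46} \left(-37949\right) = - \frac{70108310815}{46}$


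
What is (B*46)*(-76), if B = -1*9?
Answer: 31464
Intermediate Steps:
B = -9
(B*46)*(-76) = -9*46*(-76) = -414*(-76) = 31464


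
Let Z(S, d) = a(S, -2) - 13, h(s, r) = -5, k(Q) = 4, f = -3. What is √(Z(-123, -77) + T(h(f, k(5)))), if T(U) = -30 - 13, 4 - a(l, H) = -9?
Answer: I*√43 ≈ 6.5574*I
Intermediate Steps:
a(l, H) = 13 (a(l, H) = 4 - 1*(-9) = 4 + 9 = 13)
T(U) = -43
Z(S, d) = 0 (Z(S, d) = 13 - 13 = 0)
√(Z(-123, -77) + T(h(f, k(5)))) = √(0 - 43) = √(-43) = I*√43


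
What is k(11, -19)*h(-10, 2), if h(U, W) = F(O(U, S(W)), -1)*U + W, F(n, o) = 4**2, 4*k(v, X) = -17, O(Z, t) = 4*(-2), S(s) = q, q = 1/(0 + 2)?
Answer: 1343/2 ≈ 671.50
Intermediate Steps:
q = 1/2 ≈ 0.50000
S(s) = 1/2
O(Z, t) = -8
k(v, X) = -17/4 (k(v, X) = (1/4)*(-17) = -17/4)
F(n, o) = 16
h(U, W) = W + 16*U (h(U, W) = 16*U + W = W + 16*U)
k(11, -19)*h(-10, 2) = -17*(2 + 16*(-10))/4 = -17*(2 - 160)/4 = -17/4*(-158) = 1343/2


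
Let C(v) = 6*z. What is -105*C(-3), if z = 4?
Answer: -2520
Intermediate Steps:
C(v) = 24 (C(v) = 6*4 = 24)
-105*C(-3) = -105*24 = -2520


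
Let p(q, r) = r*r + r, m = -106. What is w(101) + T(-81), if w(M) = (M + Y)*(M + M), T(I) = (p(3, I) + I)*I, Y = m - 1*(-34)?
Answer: -512461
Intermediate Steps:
p(q, r) = r + r**2 (p(q, r) = r**2 + r = r + r**2)
Y = -72 (Y = -106 - 1*(-34) = -106 + 34 = -72)
T(I) = I*(I + I*(1 + I)) (T(I) = (I*(1 + I) + I)*I = (I + I*(1 + I))*I = I*(I + I*(1 + I)))
w(M) = 2*M*(-72 + M) (w(M) = (M - 72)*(M + M) = (-72 + M)*(2*M) = 2*M*(-72 + M))
w(101) + T(-81) = 2*101*(-72 + 101) + (-81)**2*(2 - 81) = 2*101*29 + 6561*(-79) = 5858 - 518319 = -512461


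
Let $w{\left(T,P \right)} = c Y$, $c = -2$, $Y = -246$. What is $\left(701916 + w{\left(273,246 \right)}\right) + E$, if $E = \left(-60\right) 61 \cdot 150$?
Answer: $153408$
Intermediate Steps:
$w{\left(T,P \right)} = 492$ ($w{\left(T,P \right)} = \left(-2\right) \left(-246\right) = 492$)
$E = -549000$ ($E = \left(-3660\right) 150 = -549000$)
$\left(701916 + w{\left(273,246 \right)}\right) + E = \left(701916 + 492\right) - 549000 = 702408 - 549000 = 153408$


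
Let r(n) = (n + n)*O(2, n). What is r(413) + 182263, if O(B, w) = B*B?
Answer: 185567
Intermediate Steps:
O(B, w) = B**2
r(n) = 8*n (r(n) = (n + n)*2**2 = (2*n)*4 = 8*n)
r(413) + 182263 = 8*413 + 182263 = 3304 + 182263 = 185567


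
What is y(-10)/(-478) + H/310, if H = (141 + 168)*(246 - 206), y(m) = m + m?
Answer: 295714/7409 ≈ 39.913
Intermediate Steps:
y(m) = 2*m
H = 12360 (H = 309*40 = 12360)
y(-10)/(-478) + H/310 = (2*(-10))/(-478) + 12360/310 = -20*(-1/478) + 12360*(1/310) = 10/239 + 1236/31 = 295714/7409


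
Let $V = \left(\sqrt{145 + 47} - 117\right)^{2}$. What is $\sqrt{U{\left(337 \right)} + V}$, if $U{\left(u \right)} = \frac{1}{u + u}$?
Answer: $\frac{\sqrt{6305805830 - 850404672 \sqrt{3}}}{674} \approx 103.14$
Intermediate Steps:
$U{\left(u \right)} = \frac{1}{2 u}$
$V = \left(-117 + 8 \sqrt{3}\right)^{2}$ ($V = \left(\sqrt{192} - 117\right)^{2} = \left(8 \sqrt{3} - 117\right)^{2} = \left(-117 + 8 \sqrt{3}\right)^{2} \approx 10639.0$)
$\sqrt{U{\left(337 \right)} + V} = \sqrt{\frac{1}{2 \cdot 337} + \left(13881 - 1872 \sqrt{3}\right)} = \sqrt{\frac{1}{2} \cdot \frac{1}{337} + \left(13881 - 1872 \sqrt{3}\right)} = \sqrt{\frac{1}{674} + \left(13881 - 1872 \sqrt{3}\right)} = \sqrt{\frac{9355795}{674} - 1872 \sqrt{3}}$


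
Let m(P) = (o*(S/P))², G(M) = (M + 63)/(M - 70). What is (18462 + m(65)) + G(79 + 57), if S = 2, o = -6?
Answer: 5148978979/278850 ≈ 18465.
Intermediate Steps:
G(M) = (63 + M)/(-70 + M)
m(P) = 144/P² (m(P) = (-12/P)² = 144/P²)
(18462 + m(65)) + G(79 + 57) = (18462 + 144/65²) + (63 + (79 + 57))/(-70 + (79 + 57)) = (18462 + 144*(1/4225)) + (63 + 136)/(-70 + 136) = (18462 + 144/4225) + 199/66 = 78002094/4225 + (1/66)*199 = 78002094/4225 + 199/66 = 5148978979/278850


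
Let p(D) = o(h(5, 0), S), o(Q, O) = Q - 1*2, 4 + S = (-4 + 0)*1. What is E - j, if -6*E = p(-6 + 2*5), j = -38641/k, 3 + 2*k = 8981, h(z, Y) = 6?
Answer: 106945/13467 ≈ 7.9413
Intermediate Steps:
S = -8 (S = -4 + (-4 + 0)*1 = -4 - 4*1 = -4 - 4 = -8)
o(Q, O) = -2 + Q (o(Q, O) = Q - 2 = -2 + Q)
k = 4489 (k = -3/2 + (1/2)*8981 = -3/2 + 8981/2 = 4489)
p(D) = 4 (p(D) = -2 + 6 = 4)
j = -38641/4489 ≈ -8.6079
E = -2/3 (E = -1/6*4 = -2/3 ≈ -0.66667)
E - j = -2/3 - 1*(-38641/4489) = -2/3 + 38641/4489 = 106945/13467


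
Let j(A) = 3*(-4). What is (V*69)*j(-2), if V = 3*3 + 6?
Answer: -12420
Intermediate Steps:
j(A) = -12
V = 15 (V = 9 + 6 = 15)
(V*69)*j(-2) = (15*69)*(-12) = 1035*(-12) = -12420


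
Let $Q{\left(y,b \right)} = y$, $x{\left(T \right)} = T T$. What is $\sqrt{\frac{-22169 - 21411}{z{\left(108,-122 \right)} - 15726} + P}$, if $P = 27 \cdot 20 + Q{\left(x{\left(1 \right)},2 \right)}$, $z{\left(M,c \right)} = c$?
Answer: $\frac{\sqrt{8535483194}}{3962} \approx 23.318$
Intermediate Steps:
$x{\left(T \right)} = T^{2}$
$P = 541$ ($P = 27 \cdot 20 + 1^{2} = 540 + 1 = 541$)
$\sqrt{\frac{-22169 - 21411}{z{\left(108,-122 \right)} - 15726} + P} = \sqrt{\frac{-22169 - 21411}{-122 - 15726} + 541} = \sqrt{- \frac{43580}{-15848} + 541} = \sqrt{\left(-43580\right) \left(- \frac{1}{15848}\right) + 541} = \sqrt{\frac{10895}{3962} + 541} = \sqrt{\frac{2154337}{3962}} = \frac{\sqrt{8535483194}}{3962}$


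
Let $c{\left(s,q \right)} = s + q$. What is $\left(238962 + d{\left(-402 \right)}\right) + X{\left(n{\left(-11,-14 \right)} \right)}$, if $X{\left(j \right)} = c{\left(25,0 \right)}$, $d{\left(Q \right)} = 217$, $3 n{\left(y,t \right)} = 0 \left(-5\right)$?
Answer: $239204$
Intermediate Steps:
$n{\left(y,t \right)} = 0$ ($n{\left(y,t \right)} = \frac{0 \left(-5\right)}{3} = \frac{1}{3} \cdot 0 = 0$)
$c{\left(s,q \right)} = q + s$
$X{\left(j \right)} = 25$ ($X{\left(j \right)} = 0 + 25 = 25$)
$\left(238962 + d{\left(-402 \right)}\right) + X{\left(n{\left(-11,-14 \right)} \right)} = \left(238962 + 217\right) + 25 = 239179 + 25 = 239204$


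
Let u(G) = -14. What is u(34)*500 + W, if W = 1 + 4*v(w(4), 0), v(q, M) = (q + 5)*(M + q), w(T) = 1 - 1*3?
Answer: -7023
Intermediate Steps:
w(T) = -2 (w(T) = 1 - 3 = -2)
v(q, M) = (5 + q)*(M + q)
W = -23 (W = 1 + 4*((-2)**2 + 5*0 + 5*(-2) + 0*(-2)) = 1 + 4*(4 + 0 - 10 + 0) = 1 + 4*(-6) = 1 - 24 = -23)
u(34)*500 + W = -14*500 - 23 = -7000 - 23 = -7023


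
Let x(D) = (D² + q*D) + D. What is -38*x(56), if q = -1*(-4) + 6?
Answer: -142576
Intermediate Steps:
q = 10 (q = 4 + 6 = 10)
x(D) = D² + 11*D (x(D) = (D² + 10*D) + D = D² + 11*D)
-38*x(56) = -2128*(11 + 56) = -2128*67 = -38*3752 = -142576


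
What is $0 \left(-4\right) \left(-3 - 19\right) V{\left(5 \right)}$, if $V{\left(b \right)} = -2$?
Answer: $0$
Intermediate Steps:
$0 \left(-4\right) \left(-3 - 19\right) V{\left(5 \right)} = 0 \left(-4\right) \left(-3 - 19\right) \left(-2\right) = 0 \left(-22\right) \left(-2\right) = 0 \left(-2\right) = 0$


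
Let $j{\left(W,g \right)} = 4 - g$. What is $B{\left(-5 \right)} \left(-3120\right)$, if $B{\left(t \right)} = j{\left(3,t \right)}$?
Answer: $-28080$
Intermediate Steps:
$B{\left(t \right)} = 4 - t$
$B{\left(-5 \right)} \left(-3120\right) = \left(4 - -5\right) \left(-3120\right) = \left(4 + 5\right) \left(-3120\right) = 9 \left(-3120\right) = -28080$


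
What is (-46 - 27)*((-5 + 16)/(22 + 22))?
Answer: -73/4 ≈ -18.250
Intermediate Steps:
(-46 - 27)*((-5 + 16)/(22 + 22)) = -803/44 = -73*¼ = -73/4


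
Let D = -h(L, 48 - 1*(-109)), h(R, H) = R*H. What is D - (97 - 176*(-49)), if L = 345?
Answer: -62886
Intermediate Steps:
h(R, H) = H*R
D = -54165 (D = -(48 - 1*(-109))*345 = -(48 + 109)*345 = -157*345 = -1*54165 = -54165)
D - (97 - 176*(-49)) = -54165 - (97 - 176*(-49)) = -54165 - (97 + 8624) = -54165 - 1*8721 = -54165 - 8721 = -62886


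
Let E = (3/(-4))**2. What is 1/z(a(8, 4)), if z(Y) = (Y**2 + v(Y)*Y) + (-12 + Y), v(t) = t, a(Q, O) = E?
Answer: -128/1383 ≈ -0.092552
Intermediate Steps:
E = 9/16 (E = (3*(-1/4))**2 = (-3/4)**2 = 9/16 ≈ 0.56250)
a(Q, O) = 9/16
z(Y) = -12 + Y + 2*Y**2 (z(Y) = (Y**2 + Y*Y) + (-12 + Y) = (Y**2 + Y**2) + (-12 + Y) = 2*Y**2 + (-12 + Y) = -12 + Y + 2*Y**2)
1/z(a(8, 4)) = 1/(-12 + 9/16 + 2*(9/16)**2) = 1/(-12 + 9/16 + 2*(81/256)) = 1/(-12 + 9/16 + 81/128) = 1/(-1383/128) = -128/1383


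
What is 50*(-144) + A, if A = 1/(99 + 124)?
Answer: -1605599/223 ≈ -7200.0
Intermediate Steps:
A = 1/223 ≈ 0.0044843
50*(-144) + A = 50*(-144) + 1/223 = -7200 + 1/223 = -1605599/223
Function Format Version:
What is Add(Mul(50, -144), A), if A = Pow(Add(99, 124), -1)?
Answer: Rational(-1605599, 223) ≈ -7200.0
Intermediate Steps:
A = Rational(1, 223) (A = Pow(223, -1) = Rational(1, 223) ≈ 0.0044843)
Add(Mul(50, -144), A) = Add(Mul(50, -144), Rational(1, 223)) = Add(-7200, Rational(1, 223)) = Rational(-1605599, 223)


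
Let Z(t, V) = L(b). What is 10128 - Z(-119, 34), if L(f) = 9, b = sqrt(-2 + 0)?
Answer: 10119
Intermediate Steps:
b = I*sqrt(2) (b = sqrt(-2) = I*sqrt(2) ≈ 1.4142*I)
Z(t, V) = 9
10128 - Z(-119, 34) = 10128 - 1*9 = 10128 - 9 = 10119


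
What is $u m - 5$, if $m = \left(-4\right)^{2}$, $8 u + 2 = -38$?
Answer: $-85$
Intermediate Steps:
$u = -5$ ($u = - \frac{1}{4} + \frac{1}{8} \left(-38\right) = - \frac{1}{4} - \frac{19}{4} = -5$)
$m = 16$
$u m - 5 = \left(-5\right) 16 - 5 = -80 - 5 = -85$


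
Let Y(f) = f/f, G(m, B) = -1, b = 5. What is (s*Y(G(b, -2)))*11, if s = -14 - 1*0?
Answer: -154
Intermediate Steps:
Y(f) = 1
s = -14 (s = -14 + 0 = -14)
(s*Y(G(b, -2)))*11 = -14*1*11 = -14*11 = -154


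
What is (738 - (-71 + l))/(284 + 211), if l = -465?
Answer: 1274/495 ≈ 2.5737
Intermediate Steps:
(738 - (-71 + l))/(284 + 211) = (738 - (-71 - 465))/(284 + 211) = (738 - 1*(-536))/495 = (738 + 536)*(1/495) = 1274*(1/495) = 1274/495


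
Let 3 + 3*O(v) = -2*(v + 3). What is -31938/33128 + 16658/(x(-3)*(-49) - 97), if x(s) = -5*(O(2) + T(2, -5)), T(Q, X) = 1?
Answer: -871540365/45401924 ≈ -19.196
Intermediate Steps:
O(v) = -3 - 2*v/3 (O(v) = -1 + (-2*(v + 3))/3 = -1 + (-2*(3 + v))/3 = -1 + (-6 - 2*v)/3 = -1 + (-2 - 2*v/3) = -3 - 2*v/3)
x(s) = 50/3 (x(s) = -5*((-3 - 2/3*2) + 1) = -5*((-3 - 4/3) + 1) = -5*(-13/3 + 1) = -5*(-10/3) = 50/3)
-31938/33128 + 16658/(x(-3)*(-49) - 97) = -31938/33128 + 16658/((50/3)*(-49) - 97) = -31938*1/33128 + 16658/(-2450/3 - 97) = -15969/16564 + 16658/(-2741/3) = -15969/16564 + 16658*(-3/2741) = -15969/16564 - 49974/2741 = -871540365/45401924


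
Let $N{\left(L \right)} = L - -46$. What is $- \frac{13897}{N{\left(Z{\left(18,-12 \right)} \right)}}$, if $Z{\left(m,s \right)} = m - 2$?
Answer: $- \frac{13897}{62} \approx -224.15$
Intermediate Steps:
$Z{\left(m,s \right)} = -2 + m$ ($Z{\left(m,s \right)} = m - 2 = -2 + m$)
$N{\left(L \right)} = 46 + L$ ($N{\left(L \right)} = L + 46 = 46 + L$)
$- \frac{13897}{N{\left(Z{\left(18,-12 \right)} \right)}} = - \frac{13897}{46 + \left(-2 + 18\right)} = - \frac{13897}{46 + 16} = - \frac{13897}{62}$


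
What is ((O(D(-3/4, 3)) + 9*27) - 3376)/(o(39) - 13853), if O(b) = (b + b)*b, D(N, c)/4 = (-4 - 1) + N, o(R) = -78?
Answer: 2075/13931 ≈ 0.14895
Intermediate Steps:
D(N, c) = -20 + 4*N (D(N, c) = 4*((-4 - 1) + N) = 4*(-5 + N) = -20 + 4*N)
O(b) = 2*b² (O(b) = (2*b)*b = 2*b²)
((O(D(-3/4, 3)) + 9*27) - 3376)/(o(39) - 13853) = ((2*(-20 + 4*(-3/4))² + 9*27) - 3376)/(-78 - 13853) = ((2*(-20 + 4*(-3*¼))² + 243) - 3376)/(-13931) = ((2*(-20 + 4*(-¾))² + 243) - 3376)*(-1/13931) = ((2*(-20 - 3)² + 243) - 3376)*(-1/13931) = ((2*(-23)² + 243) - 3376)*(-1/13931) = ((2*529 + 243) - 3376)*(-1/13931) = ((1058 + 243) - 3376)*(-1/13931) = (1301 - 3376)*(-1/13931) = -2075*(-1/13931) = 2075/13931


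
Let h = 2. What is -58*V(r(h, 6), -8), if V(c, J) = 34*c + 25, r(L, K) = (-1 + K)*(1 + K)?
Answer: -70470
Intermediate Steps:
r(L, K) = (1 + K)*(-1 + K)
V(c, J) = 25 + 34*c
-58*V(r(h, 6), -8) = -58*(25 + 34*(-1 + 6**2)) = -58*(25 + 34*(-1 + 36)) = -58*(25 + 34*35) = -58*(25 + 1190) = -58*1215 = -70470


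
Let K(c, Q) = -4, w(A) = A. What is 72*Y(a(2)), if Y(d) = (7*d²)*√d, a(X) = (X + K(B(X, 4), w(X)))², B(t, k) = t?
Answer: 16128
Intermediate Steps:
a(X) = (-4 + X)² (a(X) = (X - 4)² = (-4 + X)²)
Y(d) = 7*d^(5/2)
72*Y(a(2)) = 72*(7*((-4 + 2)²)^(5/2)) = 72*(7*((-2)²)^(5/2)) = 72*(7*4^(5/2)) = 72*(7*32) = 72*224 = 16128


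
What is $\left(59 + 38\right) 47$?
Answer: $4559$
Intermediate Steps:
$\left(59 + 38\right) 47 = 97 \cdot 47 = 4559$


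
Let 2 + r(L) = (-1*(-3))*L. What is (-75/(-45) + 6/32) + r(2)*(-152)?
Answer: -29095/48 ≈ -606.15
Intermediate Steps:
r(L) = -2 + 3*L (r(L) = -2 + (-1*(-3))*L = -2 + 3*L)
(-75/(-45) + 6/32) + r(2)*(-152) = (-75/(-45) + 6/32) + (-2 + 3*2)*(-152) = (-75*(-1/45) + 6*(1/32)) + (-2 + 6)*(-152) = (5/3 + 3/16) + 4*(-152) = 89/48 - 608 = -29095/48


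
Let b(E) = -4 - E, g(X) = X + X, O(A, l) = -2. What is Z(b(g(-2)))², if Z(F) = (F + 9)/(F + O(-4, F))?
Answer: 81/4 ≈ 20.250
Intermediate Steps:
g(X) = 2*X
Z(F) = (9 + F)/(-2 + F) (Z(F) = (F + 9)/(F - 2) = (9 + F)/(-2 + F))
Z(b(g(-2)))² = ((9 + (-4 - 2*(-2)))/(-2 + (-4 - 2*(-2))))² = ((9 + (-4 - 1*(-4)))/(-2 + (-4 - 1*(-4))))² = ((9 + (-4 + 4))/(-2 + (-4 + 4)))² = ((9 + 0)/(-2 + 0))² = (9/(-2))² = (-½*9)² = (-9/2)² = 81/4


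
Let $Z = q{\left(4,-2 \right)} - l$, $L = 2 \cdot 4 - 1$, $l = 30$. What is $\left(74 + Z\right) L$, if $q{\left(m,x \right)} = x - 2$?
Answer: $280$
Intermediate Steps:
$q{\left(m,x \right)} = -2 + x$
$L = 7$ ($L = 8 - 1 = 7$)
$Z = -34$ ($Z = \left(-2 - 2\right) - 30 = -4 - 30 = -34$)
$\left(74 + Z\right) L = \left(74 - 34\right) 7 = 40 \cdot 7 = 280$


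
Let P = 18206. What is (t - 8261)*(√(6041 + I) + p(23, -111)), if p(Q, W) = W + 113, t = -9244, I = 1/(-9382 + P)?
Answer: -35010 - 52515*√13065840190/4412 ≈ -1.3956e+6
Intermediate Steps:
I = 1/8824 (I = 1/(-9382 + 18206) = 1/8824 ≈ 0.00011333)
p(Q, W) = 113 + W
(t - 8261)*(√(6041 + I) + p(23, -111)) = (-9244 - 8261)*(√(6041 + 1/8824) + (113 - 111)) = -17505*(√(53305785/8824) + 2) = -17505*(3*√13065840190/4412 + 2) = -17505*(2 + 3*√13065840190/4412) = -35010 - 52515*√13065840190/4412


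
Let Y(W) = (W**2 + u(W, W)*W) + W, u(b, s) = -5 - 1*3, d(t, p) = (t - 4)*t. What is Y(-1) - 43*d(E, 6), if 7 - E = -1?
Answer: -1368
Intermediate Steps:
E = 8 (E = 7 - 1*(-1) = 7 + 1 = 8)
d(t, p) = t*(-4 + t) (d(t, p) = (-4 + t)*t = t*(-4 + t))
u(b, s) = -8 (u(b, s) = -5 - 3 = -8)
Y(W) = W**2 - 7*W (Y(W) = (W**2 - 8*W) + W = W**2 - 7*W)
Y(-1) - 43*d(E, 6) = -(-7 - 1) - 344*(-4 + 8) = -1*(-8) - 344*4 = 8 - 43*32 = 8 - 1376 = -1368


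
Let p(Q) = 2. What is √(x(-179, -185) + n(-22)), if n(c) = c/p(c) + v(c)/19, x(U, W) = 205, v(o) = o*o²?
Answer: 59*I*√38/19 ≈ 19.142*I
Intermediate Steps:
v(o) = o³
n(c) = c/2 + c³/19
√(x(-179, -185) + n(-22)) = √(205 + ((½)*(-22) + (1/19)*(-22)³)) = √(205 + (-11 + (1/19)*(-10648))) = √(205 + (-11 - 10648/19)) = √(205 - 10857/19) = √(-6962/19) = 59*I*√38/19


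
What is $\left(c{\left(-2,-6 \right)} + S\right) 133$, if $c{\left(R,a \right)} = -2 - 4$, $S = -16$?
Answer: $-2926$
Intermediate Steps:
$c{\left(R,a \right)} = -6$ ($c{\left(R,a \right)} = -2 - 4 = -6$)
$\left(c{\left(-2,-6 \right)} + S\right) 133 = \left(-6 - 16\right) 133 = \left(-22\right) 133 = -2926$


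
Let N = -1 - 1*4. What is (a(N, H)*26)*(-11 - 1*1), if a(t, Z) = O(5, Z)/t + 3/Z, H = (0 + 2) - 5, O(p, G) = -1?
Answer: 1248/5 ≈ 249.60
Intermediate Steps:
N = -5 (N = -1 - 4 = -5)
H = -3 (H = 2 - 5 = -3)
a(t, Z) = -1/t + 3/Z
(a(N, H)*26)*(-11 - 1*1) = ((-1/(-5) + 3/(-3))*26)*(-11 - 1*1) = ((-1*(-⅕) + 3*(-⅓))*26)*(-11 - 1) = ((⅕ - 1)*26)*(-12) = -⅘*26*(-12) = -104/5*(-12) = 1248/5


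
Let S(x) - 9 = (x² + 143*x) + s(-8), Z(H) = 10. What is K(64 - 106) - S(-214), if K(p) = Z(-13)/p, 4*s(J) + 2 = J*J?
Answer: -639187/42 ≈ -15219.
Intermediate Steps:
s(J) = -½ + J²/4 (s(J) = -½ + (J*J)/4 = -½ + J²/4)
S(x) = 49/2 + x² + 143*x (S(x) = 9 + ((x² + 143*x) + (-½ + (¼)*(-8)²)) = 9 + ((x² + 143*x) + (-½ + (¼)*64)) = 9 + ((x² + 143*x) + (-½ + 16)) = 9 + ((x² + 143*x) + 31/2) = 9 + (31/2 + x² + 143*x) = 49/2 + x² + 143*x)
K(p) = 10/p
K(64 - 106) - S(-214) = 10/(64 - 106) - (49/2 + (-214)² + 143*(-214)) = 10/(-42) - (49/2 + 45796 - 30602) = 10*(-1/42) - 1*30437/2 = -5/21 - 30437/2 = -639187/42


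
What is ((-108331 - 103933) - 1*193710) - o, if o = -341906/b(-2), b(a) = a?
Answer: -576927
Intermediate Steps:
o = 170953 (o = -341906/(-2) = -341906*(-½) = 170953)
((-108331 - 103933) - 1*193710) - o = ((-108331 - 103933) - 1*193710) - 1*170953 = (-212264 - 193710) - 170953 = -405974 - 170953 = -576927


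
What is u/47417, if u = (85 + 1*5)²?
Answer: 8100/47417 ≈ 0.17082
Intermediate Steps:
u = 8100 (u = (85 + 5)² = 90² = 8100)
u/47417 = 8100/47417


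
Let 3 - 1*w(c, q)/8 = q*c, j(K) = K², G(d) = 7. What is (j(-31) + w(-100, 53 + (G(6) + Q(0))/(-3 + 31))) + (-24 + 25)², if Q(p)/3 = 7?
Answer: 44186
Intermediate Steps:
Q(p) = 21 (Q(p) = 3*7 = 21)
w(c, q) = 24 - 8*c*q (w(c, q) = 24 - 8*q*c = 24 - 8*c*q)
(j(-31) + w(-100, 53 + (G(6) + Q(0))/(-3 + 31))) + (-24 + 25)² = ((-31)² + (24 - 8*(-100)*(53 + (7 + 21)/(-3 + 31)))) + (-24 + 25)² = (961 + (24 - 8*(-100)*(53 + 28/28))) + 1² = (961 + (24 - 8*(-100)*(53 + 28*(1/28)))) + 1 = (961 + (24 - 8*(-100)*(53 + 1))) + 1 = (961 + (24 - 8*(-100)*54)) + 1 = (961 + (24 + 43200)) + 1 = (961 + 43224) + 1 = 44185 + 1 = 44186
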